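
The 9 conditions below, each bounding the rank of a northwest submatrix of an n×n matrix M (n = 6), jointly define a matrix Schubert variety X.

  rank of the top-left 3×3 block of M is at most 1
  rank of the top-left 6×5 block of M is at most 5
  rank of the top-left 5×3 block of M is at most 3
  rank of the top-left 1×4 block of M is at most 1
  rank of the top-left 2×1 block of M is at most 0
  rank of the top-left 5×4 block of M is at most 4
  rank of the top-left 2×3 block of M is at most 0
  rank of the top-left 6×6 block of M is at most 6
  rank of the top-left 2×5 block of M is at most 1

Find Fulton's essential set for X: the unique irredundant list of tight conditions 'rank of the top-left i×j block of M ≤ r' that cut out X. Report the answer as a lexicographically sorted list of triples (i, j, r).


Rank table r_w(6×6) implied by the 9 constraints:

  row 1: 0 | 0 | 0 | 1 | 1 | 1
  row 2: 0 | 0 | 0 | 1 | 1 | 2
  row 3: 1 | 1 | 1 | 2 | 2 | 3
  row 4: 1 | 2 | 2 | 3 | 3 | 4
  row 5: 1 | 2 | 3 | 4 | 4 | 5
  row 6: 1 | 2 | 3 | 4 | 5 | 6

the unique w with this rank table is (4, 6, 1, 2, 3, 5).

2 SE-corners of the 7-cell Rothe diagram give Ess(w):

[(2, 3, 0), (2, 5, 1)]


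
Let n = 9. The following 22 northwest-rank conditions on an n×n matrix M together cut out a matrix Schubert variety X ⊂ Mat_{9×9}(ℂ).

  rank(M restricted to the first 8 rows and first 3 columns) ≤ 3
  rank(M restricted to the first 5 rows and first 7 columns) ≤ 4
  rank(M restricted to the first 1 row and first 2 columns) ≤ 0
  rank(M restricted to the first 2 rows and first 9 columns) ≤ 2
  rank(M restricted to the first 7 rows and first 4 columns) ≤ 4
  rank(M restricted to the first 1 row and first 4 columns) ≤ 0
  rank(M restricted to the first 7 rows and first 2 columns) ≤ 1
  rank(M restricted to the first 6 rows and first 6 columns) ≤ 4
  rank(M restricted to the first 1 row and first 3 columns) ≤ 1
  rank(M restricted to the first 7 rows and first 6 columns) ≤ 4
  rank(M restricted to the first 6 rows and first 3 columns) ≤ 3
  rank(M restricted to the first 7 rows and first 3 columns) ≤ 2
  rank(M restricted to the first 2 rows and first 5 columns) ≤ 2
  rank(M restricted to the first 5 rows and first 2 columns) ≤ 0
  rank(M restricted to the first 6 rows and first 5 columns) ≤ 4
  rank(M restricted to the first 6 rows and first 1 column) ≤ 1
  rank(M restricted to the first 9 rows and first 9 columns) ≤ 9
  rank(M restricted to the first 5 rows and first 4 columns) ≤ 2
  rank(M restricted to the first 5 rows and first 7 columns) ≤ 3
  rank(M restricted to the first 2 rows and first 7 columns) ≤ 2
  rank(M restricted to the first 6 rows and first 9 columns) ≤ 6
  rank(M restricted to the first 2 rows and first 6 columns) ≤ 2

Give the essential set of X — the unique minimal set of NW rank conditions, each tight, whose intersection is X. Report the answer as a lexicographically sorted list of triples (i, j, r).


The tightest implied rank at each (i,j), from the 22 conditions:

  R[1]: 0  0  0  0  1  1  1  1  1
  R[2]: 0  0  1  1  2  2  2  2  2
  R[3]: 0  0  1  2  3  3  3  3  3
  R[4]: 0  0  1  2  3  3  3  4  4
  R[5]: 0  0  1  2  3  3  3  4  5
  R[6]: 1  1  2  3  4  4  4  5  6
  R[7]: 1  1  2  3  4  4  5  6  7
  R[8]: 1  2  3  4  5  5  6  7  8
  R[9]: 1  2  3  4  5  6  7  8  9

reading off 1-entries of Δ²R: w = (5, 3, 4, 8, 9, 1, 7, 2, 6).

|D(w)|=18, |Ess(w)|=5:

[(1, 4, 0), (5, 2, 0), (5, 7, 3), (7, 2, 1), (7, 6, 4)]


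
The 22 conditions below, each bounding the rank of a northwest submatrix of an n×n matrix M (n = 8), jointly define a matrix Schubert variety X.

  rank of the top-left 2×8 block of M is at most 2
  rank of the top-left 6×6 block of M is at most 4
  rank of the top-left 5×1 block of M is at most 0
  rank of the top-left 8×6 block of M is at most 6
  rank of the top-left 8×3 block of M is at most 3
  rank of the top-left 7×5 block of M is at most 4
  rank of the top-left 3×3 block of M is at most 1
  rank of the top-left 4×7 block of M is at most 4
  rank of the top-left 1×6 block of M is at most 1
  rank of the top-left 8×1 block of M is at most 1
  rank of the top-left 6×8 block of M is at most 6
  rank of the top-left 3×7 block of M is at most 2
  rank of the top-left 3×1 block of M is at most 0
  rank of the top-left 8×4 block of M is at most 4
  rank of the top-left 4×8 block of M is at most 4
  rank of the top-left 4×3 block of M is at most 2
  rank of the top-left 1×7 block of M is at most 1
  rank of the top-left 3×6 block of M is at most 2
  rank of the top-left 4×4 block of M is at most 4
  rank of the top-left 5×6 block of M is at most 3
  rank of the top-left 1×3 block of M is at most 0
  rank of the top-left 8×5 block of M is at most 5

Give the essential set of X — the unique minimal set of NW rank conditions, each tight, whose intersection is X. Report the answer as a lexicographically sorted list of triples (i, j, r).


The tightest implied rank at each (i,j), from the 22 conditions:

  0, 0, 0, 1, 1, 1, 1, 1
  0, 1, 1, 2, 2, 2, 2, 2
  0, 1, 1, 2, 2, 2, 2, 3
  0, 1, 2, 3, 3, 3, 3, 4
  0, 1, 2, 3, 3, 3, 4, 5
  1, 2, 3, 4, 4, 4, 5, 6
  1, 2, 3, 4, 4, 5, 6, 7
  1, 2, 3, 4, 5, 6, 7, 8

hence w(1..8) = (4, 2, 8, 3, 7, 1, 6, 5).

ℓ(w)=14; the 6 essential cells (i,j,r):

[(1, 3, 0), (3, 3, 1), (3, 7, 2), (5, 1, 0), (5, 6, 3), (7, 5, 4)]


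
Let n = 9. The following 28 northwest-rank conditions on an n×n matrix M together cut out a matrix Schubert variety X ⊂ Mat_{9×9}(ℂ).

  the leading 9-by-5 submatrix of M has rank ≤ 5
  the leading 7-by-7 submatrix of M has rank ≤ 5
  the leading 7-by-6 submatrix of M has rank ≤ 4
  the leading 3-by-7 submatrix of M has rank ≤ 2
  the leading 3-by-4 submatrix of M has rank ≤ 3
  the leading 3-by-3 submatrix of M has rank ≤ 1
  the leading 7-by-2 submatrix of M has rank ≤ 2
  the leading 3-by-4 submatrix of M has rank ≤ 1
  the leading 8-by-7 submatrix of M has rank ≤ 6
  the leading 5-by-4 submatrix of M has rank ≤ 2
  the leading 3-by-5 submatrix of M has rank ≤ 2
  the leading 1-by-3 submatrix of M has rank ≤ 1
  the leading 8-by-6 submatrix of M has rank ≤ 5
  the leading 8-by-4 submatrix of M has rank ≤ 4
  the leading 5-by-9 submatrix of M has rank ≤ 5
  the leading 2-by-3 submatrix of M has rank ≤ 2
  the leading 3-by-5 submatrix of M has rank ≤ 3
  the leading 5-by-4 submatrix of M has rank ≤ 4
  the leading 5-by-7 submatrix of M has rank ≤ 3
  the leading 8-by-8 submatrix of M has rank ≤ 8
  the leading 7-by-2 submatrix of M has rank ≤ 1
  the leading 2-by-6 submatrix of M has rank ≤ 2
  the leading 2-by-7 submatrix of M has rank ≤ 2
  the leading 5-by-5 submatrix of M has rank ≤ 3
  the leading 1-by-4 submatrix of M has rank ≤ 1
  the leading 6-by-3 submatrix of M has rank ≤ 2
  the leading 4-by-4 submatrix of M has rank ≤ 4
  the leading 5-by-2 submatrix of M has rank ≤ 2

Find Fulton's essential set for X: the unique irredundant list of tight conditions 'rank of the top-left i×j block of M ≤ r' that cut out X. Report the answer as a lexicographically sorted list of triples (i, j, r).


Computing R[i][j] = min implied NW-rank bound (n=9, 28 conditions):

  1  1  1  1  1  1  1  1  1
  1  1  1  1  2  2  2  2  2
  1  1  1  1  2  2  2  3  3
  1  1  2  2  3  3  3  4  4
  1  1  2  2  3  3  3  4  5
  1  1  2  3  4  4  4  5  6
  1  1  2  3  4  4  5  6  7
  1  2  3  4  5  5  6  7  8
  1  2  3  4  5  6  7  8  9

giving w = (1, 5, 8, 3, 9, 4, 7, 2, 6) via Δ²R.

D(w) has 16 cells with 6 SE-corners; essential set:

[(3, 4, 1), (3, 7, 2), (5, 4, 2), (5, 7, 3), (7, 2, 1), (7, 6, 4)]


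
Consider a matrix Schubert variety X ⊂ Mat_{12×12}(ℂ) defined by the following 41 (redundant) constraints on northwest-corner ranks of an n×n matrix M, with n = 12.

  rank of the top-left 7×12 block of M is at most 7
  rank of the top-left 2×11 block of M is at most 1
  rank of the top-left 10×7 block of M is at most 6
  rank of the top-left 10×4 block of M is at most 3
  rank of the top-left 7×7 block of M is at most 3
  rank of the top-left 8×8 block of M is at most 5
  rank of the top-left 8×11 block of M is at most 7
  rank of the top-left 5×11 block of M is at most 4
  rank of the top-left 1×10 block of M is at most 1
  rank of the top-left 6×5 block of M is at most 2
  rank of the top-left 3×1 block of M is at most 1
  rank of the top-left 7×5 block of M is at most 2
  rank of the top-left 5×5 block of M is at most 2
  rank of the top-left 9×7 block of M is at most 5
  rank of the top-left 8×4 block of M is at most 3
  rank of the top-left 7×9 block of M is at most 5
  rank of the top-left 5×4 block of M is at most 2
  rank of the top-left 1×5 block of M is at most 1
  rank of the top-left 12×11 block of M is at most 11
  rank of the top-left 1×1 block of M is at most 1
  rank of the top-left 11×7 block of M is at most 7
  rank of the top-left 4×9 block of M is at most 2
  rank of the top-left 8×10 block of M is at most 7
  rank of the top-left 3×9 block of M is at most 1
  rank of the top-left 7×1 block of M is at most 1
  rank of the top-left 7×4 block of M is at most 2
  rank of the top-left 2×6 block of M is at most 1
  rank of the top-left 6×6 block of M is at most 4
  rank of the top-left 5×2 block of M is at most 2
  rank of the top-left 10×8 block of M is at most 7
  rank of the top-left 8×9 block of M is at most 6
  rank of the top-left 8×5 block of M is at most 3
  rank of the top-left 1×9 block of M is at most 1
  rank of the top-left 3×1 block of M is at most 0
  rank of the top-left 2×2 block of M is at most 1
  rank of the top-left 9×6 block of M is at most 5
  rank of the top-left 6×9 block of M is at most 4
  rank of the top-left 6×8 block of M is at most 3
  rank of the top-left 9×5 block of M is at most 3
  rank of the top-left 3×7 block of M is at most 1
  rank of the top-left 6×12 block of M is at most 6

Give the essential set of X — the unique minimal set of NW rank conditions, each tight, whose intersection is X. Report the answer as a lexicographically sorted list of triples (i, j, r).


Propagating the 41 rank bounds to every northwest block:

  i=1: 0, 1, 1, 1, 1, 1, 1, 1, 1, 1, 1, 1
  i=2: 0, 1, 1, 1, 1, 1, 1, 1, 1, 1, 1, 2
  i=3: 0, 1, 1, 1, 1, 1, 1, 1, 1, 2, 2, 3
  i=4: 1, 2, 2, 2, 2, 2, 2, 2, 2, 3, 3, 4
  i=5: 1, 2, 2, 2, 2, 3, 3, 3, 3, 4, 4, 5
  i=6: 1, 2, 2, 2, 2, 3, 3, 3, 4, 5, 5, 6
  i=7: 1, 2, 2, 2, 2, 3, 3, 4, 5, 6, 6, 7
  i=8: 1, 2, 3, 3, 3, 4, 4, 5, 6, 7, 7, 8
  i=9: 1, 2, 3, 3, 3, 4, 5, 6, 7, 8, 8, 9
  i=10: 1, 2, 3, 3, 4, 5, 6, 7, 8, 9, 9, 10
  i=11: 1, 2, 3, 4, 5, 6, 7, 8, 9, 10, 10, 11
  i=12: 1, 2, 3, 4, 5, 6, 7, 8, 9, 10, 11, 12

second differences of R give the permutation w = (2, 12, 10, 1, 6, 9, 8, 3, 7, 5, 4, 11).

|D(w)|=34, |Ess(w)|=8:

[(2, 11, 1), (3, 1, 0), (3, 9, 1), (6, 8, 3), (7, 5, 2), (7, 7, 3), (9, 5, 3), (10, 4, 3)]


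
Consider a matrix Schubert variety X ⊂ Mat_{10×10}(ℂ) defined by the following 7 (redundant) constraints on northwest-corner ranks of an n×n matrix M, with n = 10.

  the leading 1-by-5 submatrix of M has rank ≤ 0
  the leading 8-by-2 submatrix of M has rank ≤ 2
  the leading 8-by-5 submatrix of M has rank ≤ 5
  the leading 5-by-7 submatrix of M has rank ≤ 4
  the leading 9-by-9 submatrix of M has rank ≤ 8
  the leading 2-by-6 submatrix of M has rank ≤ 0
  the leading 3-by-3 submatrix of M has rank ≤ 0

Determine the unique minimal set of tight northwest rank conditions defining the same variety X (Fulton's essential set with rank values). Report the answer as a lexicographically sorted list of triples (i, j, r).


Computing R[i][j] = min implied NW-rank bound (n=10, 7 conditions):

  i=1: 0 0 0 0 0 0 1 1 1 1
  i=2: 0 0 0 0 0 0 1 2 2 2
  i=3: 0 0 0 1 1 1 2 3 3 3
  i=4: 1 1 1 2 2 2 3 4 4 4
  i=5: 1 2 2 3 3 3 4 5 5 5
  i=6: 1 2 3 4 4 4 5 6 6 6
  i=7: 1 2 3 4 5 5 6 7 7 7
  i=8: 1 2 3 4 5 6 7 8 8 8
  i=9: 1 2 3 4 5 6 7 8 8 9
  i=10: 1 2 3 4 5 6 7 8 9 10

so w = (7, 8, 4, 1, 2, 3, 5, 6, 10, 9).

Fulton essential set (3 of the 16 Rothe cells):

[(2, 6, 0), (3, 3, 0), (9, 9, 8)]


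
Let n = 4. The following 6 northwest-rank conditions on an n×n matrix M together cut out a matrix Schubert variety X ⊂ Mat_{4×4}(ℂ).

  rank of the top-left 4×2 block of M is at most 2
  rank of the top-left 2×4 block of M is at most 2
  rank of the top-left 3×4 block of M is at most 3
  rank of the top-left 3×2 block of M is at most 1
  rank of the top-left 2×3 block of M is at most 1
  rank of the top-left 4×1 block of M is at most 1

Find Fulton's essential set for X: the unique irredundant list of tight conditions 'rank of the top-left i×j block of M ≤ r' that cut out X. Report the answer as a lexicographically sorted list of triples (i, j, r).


Reconstructing r_w from the 6 given conditions:

  i=1: 1 1 1 1
  i=2: 1 1 1 2
  i=3: 1 1 2 3
  i=4: 1 2 3 4

reading off 1-entries of Δ²R: w = (1, 4, 3, 2).

D(w) has 3 cells with 2 SE-corners; essential set:

[(2, 3, 1), (3, 2, 1)]


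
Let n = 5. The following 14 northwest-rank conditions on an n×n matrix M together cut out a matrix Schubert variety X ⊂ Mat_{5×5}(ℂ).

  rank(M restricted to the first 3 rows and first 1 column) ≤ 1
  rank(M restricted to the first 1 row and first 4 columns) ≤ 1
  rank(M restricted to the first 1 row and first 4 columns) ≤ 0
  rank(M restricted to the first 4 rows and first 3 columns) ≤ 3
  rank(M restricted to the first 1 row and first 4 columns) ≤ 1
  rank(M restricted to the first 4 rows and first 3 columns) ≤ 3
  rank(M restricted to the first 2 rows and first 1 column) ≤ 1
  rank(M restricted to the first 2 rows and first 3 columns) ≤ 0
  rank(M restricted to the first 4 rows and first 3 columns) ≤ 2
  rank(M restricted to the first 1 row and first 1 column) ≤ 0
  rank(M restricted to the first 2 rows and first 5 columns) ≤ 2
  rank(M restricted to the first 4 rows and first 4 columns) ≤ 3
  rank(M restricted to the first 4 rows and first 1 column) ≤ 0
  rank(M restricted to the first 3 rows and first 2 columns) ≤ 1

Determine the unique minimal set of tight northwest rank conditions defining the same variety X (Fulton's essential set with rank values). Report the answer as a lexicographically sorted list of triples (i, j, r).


Propagating the 14 rank bounds to every northwest block:

  0, 0, 0, 0, 1
  0, 0, 0, 1, 2
  0, 1, 1, 2, 3
  0, 1, 2, 3, 4
  1, 2, 3, 4, 5

so w = (5, 4, 2, 3, 1).

D(w) has 9 cells with 3 SE-corners; essential set:

[(1, 4, 0), (2, 3, 0), (4, 1, 0)]


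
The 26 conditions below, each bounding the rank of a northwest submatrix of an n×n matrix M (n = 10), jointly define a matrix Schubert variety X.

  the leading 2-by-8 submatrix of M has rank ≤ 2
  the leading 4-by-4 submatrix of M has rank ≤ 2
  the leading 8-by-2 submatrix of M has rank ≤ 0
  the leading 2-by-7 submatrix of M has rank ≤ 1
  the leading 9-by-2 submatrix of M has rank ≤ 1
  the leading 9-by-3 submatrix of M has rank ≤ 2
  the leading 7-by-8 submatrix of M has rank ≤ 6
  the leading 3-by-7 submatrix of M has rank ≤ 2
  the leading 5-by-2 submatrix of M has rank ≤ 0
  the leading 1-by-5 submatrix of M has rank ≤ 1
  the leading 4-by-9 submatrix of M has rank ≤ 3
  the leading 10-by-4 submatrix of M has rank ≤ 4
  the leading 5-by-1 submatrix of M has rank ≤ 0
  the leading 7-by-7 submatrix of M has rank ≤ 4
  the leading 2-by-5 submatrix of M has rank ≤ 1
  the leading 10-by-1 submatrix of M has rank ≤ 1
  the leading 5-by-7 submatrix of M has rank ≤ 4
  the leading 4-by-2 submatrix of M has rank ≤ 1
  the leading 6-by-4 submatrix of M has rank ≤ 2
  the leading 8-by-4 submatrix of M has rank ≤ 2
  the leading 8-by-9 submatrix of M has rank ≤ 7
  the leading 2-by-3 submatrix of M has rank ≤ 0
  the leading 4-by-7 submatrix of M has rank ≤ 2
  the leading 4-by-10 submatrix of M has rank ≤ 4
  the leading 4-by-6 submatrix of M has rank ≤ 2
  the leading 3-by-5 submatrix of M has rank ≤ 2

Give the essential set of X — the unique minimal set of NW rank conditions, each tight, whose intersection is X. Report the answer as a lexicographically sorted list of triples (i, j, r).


The tightest implied rank at each (i,j), from the 26 conditions:

  0  0  0  1  1  1  1  1  1  1
  0  0  0  1  1  1  1  2  2  2
  0  0  1  2  2  2  2  3  3  3
  0  0  1  2  2  2  2  3  3  4
  0  0  1  2  3  3  3  4  4  5
  0  0  1  2  3  4  4  5  5  6
  0  0  1  2  3  4  4  5  6  7
  0  0  1  2  3  4  5  6  7  8
  1  1  2  3  4  5  6  7  8  9
  1  2  3  4  5  6  7  8  9  10

second differences of R give the permutation w = (4, 8, 3, 10, 5, 6, 9, 7, 1, 2).

ℓ(w)=26; the 6 essential cells (i,j,r):

[(2, 3, 0), (2, 7, 1), (4, 7, 2), (4, 9, 3), (7, 7, 4), (8, 2, 0)]


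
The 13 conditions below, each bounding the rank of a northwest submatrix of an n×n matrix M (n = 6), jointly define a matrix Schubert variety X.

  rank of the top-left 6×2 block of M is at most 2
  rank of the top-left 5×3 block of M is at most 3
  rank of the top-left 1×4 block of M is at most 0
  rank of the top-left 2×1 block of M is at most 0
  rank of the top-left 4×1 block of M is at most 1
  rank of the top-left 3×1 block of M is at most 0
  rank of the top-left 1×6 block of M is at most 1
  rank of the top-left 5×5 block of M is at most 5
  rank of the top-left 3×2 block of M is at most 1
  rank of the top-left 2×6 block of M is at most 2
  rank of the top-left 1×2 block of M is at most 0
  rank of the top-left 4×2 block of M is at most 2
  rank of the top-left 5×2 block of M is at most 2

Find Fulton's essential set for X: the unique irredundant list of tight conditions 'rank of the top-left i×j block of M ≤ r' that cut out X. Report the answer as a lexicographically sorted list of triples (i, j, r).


Computing R[i][j] = min implied NW-rank bound (n=6, 13 conditions):

  R[1]: 0, 0, 0, 0, 1, 1
  R[2]: 0, 1, 1, 1, 2, 2
  R[3]: 0, 1, 2, 2, 3, 3
  R[4]: 1, 2, 3, 3, 4, 4
  R[5]: 1, 2, 3, 4, 5, 5
  R[6]: 1, 2, 3, 4, 5, 6

hence w(1..6) = (5, 2, 3, 1, 4, 6).

2 SE-corners of the 6-cell Rothe diagram give Ess(w):

[(1, 4, 0), (3, 1, 0)]


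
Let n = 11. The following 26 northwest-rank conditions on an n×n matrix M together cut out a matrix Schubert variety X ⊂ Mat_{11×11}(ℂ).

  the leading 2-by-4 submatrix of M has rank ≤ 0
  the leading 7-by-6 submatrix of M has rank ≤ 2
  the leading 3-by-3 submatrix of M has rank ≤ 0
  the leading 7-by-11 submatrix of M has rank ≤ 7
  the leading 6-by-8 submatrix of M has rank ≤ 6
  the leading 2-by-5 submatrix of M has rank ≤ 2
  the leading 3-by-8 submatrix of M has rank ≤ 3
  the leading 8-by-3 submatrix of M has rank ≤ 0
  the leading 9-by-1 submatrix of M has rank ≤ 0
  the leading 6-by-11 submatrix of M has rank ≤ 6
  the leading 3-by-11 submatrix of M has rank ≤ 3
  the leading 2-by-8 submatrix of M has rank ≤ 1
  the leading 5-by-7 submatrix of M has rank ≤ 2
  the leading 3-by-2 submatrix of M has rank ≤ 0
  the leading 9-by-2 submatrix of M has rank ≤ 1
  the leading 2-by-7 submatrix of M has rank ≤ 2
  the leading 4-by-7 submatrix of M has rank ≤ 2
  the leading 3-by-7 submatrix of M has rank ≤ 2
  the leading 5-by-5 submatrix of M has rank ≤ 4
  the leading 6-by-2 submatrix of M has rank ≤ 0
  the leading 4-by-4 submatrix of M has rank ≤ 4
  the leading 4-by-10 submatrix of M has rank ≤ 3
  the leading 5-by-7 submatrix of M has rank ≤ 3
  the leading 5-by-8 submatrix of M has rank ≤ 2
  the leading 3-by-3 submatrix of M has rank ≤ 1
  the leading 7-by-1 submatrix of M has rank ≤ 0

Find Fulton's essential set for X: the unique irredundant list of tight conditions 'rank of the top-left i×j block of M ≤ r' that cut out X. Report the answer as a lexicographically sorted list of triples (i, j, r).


Reconstructing r_w from the 26 given conditions:

  i=1: 0 0 0 0 1 1 1 1 1 1 1
  i=2: 0 0 0 0 1 1 1 1 2 2 2
  i=3: 0 0 0 1 2 2 2 2 3 3 3
  i=4: 0 0 0 1 2 2 2 2 3 3 4
  i=5: 0 0 0 1 2 2 2 2 3 4 5
  i=6: 0 0 0 1 2 2 3 3 4 5 6
  i=7: 0 0 0 1 2 2 3 4 5 6 7
  i=8: 0 0 0 1 2 3 4 5 6 7 8
  i=9: 0 1 1 2 3 4 5 6 7 8 9
  i=10: 1 2 2 3 4 5 6 7 8 9 10
  i=11: 1 2 3 4 5 6 7 8 9 10 11

the unique w with this rank table is (5, 9, 4, 11, 10, 7, 8, 6, 2, 1, 3).

D(w) has 39 cells with 7 SE-corners; essential set:

[(2, 4, 0), (2, 8, 1), (4, 10, 3), (5, 8, 2), (7, 6, 2), (8, 3, 0), (9, 1, 0)]


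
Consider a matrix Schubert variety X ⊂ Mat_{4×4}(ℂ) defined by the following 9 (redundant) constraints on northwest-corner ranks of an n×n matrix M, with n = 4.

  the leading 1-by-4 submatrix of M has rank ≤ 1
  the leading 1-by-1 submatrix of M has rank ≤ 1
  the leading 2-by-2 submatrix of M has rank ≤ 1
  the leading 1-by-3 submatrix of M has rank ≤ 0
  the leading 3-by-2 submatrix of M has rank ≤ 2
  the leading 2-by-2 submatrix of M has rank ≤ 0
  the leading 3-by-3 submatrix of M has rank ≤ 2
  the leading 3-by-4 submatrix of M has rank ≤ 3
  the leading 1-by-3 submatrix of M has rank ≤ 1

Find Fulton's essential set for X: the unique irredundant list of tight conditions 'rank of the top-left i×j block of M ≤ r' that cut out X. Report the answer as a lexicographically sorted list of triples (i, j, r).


The tightest implied rank at each (i,j), from the 9 conditions:

  0, 0, 0, 1
  0, 0, 1, 2
  1, 1, 2, 3
  1, 2, 3, 4

so w = (4, 3, 1, 2).

ℓ(w)=5; the 2 essential cells (i,j,r):

[(1, 3, 0), (2, 2, 0)]


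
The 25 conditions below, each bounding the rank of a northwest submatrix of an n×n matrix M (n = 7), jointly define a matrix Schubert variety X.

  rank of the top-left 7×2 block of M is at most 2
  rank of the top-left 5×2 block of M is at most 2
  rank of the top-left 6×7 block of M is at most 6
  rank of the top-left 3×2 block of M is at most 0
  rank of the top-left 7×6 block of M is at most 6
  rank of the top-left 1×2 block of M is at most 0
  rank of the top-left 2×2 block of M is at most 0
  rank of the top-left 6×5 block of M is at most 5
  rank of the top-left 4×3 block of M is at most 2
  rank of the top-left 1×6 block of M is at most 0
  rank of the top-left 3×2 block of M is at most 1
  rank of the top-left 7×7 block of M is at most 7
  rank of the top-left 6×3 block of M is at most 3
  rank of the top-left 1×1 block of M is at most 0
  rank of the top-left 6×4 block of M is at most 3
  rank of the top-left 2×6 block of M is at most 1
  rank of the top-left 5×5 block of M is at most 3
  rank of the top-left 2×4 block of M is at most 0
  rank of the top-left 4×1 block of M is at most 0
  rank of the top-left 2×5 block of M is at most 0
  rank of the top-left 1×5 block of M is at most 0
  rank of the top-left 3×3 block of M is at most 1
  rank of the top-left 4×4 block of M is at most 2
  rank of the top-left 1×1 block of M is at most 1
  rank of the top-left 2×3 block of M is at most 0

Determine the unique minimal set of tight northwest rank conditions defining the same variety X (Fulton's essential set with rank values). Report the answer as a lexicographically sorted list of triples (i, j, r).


Rank table r_w(7×7) implied by the 25 constraints:

  0, 0, 0, 0, 0, 0, 1
  0, 0, 0, 0, 0, 1, 2
  0, 0, 1, 1, 1, 2, 3
  0, 1, 2, 2, 2, 3, 4
  1, 2, 3, 3, 3, 4, 5
  1, 2, 3, 3, 4, 5, 6
  1, 2, 3, 4, 5, 6, 7

reading off 1-entries of Δ²R: w = (7, 6, 3, 2, 1, 5, 4).

|D(w)|=15, |Ess(w)|=5:

[(1, 6, 0), (2, 5, 0), (3, 2, 0), (4, 1, 0), (6, 4, 3)]


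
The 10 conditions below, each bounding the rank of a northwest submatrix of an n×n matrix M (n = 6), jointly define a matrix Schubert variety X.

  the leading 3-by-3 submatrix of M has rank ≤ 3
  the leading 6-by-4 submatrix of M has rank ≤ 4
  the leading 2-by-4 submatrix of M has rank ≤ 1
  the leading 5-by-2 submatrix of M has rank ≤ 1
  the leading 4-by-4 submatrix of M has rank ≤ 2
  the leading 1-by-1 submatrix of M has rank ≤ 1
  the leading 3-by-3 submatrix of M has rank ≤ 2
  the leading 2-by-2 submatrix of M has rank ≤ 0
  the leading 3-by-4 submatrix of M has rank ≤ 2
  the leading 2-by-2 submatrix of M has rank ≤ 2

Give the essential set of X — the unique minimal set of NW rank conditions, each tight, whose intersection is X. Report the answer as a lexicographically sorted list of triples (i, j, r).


Propagating the 10 rank bounds to every northwest block:

  R[1]: 0  0  1  1  1  1
  R[2]: 0  0  1  1  2  2
  R[3]: 1  1  2  2  3  3
  R[4]: 1  1  2  2  3  4
  R[5]: 1  1  2  3  4  5
  R[6]: 1  2  3  4  5  6

so w = (3, 5, 1, 6, 4, 2).

Fulton essential set (4 of the 8 Rothe cells):

[(2, 2, 0), (2, 4, 1), (4, 4, 2), (5, 2, 1)]


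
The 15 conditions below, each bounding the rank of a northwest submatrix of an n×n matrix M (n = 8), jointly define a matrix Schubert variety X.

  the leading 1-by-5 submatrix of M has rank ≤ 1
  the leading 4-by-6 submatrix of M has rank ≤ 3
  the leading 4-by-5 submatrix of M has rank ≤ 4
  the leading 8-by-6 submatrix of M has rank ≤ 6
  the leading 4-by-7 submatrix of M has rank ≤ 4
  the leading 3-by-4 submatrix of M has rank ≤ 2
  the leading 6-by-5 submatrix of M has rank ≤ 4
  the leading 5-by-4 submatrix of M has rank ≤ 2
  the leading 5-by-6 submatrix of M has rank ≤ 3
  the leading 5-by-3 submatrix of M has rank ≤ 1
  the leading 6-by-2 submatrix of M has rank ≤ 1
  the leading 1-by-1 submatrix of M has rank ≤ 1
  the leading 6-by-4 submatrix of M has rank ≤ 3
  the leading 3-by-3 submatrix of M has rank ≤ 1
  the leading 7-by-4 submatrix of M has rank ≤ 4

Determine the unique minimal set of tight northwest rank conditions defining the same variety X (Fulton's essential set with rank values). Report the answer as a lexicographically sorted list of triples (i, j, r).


Reconstructing r_w from the 15 given conditions:

  row 1: 1  1  1  1  1  1  1  1
  row 2: 1  1  1  2  2  2  2  2
  row 3: 1  1  1  2  3  3  3  3
  row 4: 1  1  1  2  3  3  4  4
  row 5: 1  1  1  2  3  3  4  5
  row 6: 1  1  2  3  4  4  5  6
  row 7: 1  2  3  4  5  5  6  7
  row 8: 1  2  3  4  5  6  7  8

reading off 1-entries of Δ²R: w = (1, 4, 5, 7, 8, 3, 2, 6).

3 SE-corners of the 11-cell Rothe diagram give Ess(w):

[(5, 3, 1), (5, 6, 3), (6, 2, 1)]


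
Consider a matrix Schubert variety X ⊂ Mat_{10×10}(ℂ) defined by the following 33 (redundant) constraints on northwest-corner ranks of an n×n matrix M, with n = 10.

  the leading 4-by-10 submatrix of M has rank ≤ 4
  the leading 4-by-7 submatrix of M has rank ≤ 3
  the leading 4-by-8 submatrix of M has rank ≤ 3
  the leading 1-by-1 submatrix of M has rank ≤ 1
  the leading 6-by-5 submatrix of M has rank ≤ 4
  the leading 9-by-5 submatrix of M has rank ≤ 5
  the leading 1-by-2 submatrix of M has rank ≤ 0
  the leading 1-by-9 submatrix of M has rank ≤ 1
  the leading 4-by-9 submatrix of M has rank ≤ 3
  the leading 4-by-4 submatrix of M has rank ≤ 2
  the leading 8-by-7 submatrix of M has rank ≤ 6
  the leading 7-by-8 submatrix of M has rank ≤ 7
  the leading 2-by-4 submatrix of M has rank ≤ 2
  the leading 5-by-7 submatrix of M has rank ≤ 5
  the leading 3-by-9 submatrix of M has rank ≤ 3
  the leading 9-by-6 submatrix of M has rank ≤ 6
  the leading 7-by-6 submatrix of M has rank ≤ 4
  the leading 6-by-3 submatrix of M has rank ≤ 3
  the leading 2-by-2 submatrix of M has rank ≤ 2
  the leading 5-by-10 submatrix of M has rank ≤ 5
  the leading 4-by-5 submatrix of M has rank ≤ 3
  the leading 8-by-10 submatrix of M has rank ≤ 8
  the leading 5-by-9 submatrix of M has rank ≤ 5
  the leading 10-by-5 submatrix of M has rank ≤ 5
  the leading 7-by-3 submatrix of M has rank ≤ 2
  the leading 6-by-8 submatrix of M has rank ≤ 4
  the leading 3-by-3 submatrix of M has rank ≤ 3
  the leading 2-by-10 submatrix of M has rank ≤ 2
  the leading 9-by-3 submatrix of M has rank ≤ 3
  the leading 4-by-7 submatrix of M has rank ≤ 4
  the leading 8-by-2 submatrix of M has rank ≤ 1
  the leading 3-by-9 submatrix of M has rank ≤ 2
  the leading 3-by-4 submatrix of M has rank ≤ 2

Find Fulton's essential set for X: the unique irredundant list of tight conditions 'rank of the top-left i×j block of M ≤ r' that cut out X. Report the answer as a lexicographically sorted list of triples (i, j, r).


Recovering R(i,j) via the rank-extension bound from the 33 conditions:

  0 | 0 | 1 | 1 | 1 | 1 | 1 | 1 | 1 | 1
  1 | 1 | 2 | 2 | 2 | 2 | 2 | 2 | 2 | 2
  1 | 1 | 2 | 2 | 2 | 2 | 2 | 2 | 2 | 3
  1 | 1 | 2 | 2 | 3 | 3 | 3 | 3 | 3 | 4
  1 | 1 | 2 | 3 | 4 | 4 | 4 | 4 | 4 | 5
  1 | 1 | 2 | 3 | 4 | 4 | 4 | 4 | 5 | 6
  1 | 1 | 2 | 3 | 4 | 4 | 5 | 5 | 6 | 7
  1 | 1 | 2 | 3 | 4 | 5 | 6 | 6 | 7 | 8
  1 | 2 | 3 | 4 | 5 | 6 | 7 | 7 | 8 | 9
  1 | 2 | 3 | 4 | 5 | 6 | 7 | 8 | 9 | 10

second differences of R give the permutation w = (3, 1, 10, 5, 4, 9, 7, 6, 2, 8).

Fulton essential set (6 of the 19 Rothe cells):

[(1, 2, 0), (3, 9, 2), (4, 4, 2), (6, 8, 4), (7, 6, 4), (8, 2, 1)]


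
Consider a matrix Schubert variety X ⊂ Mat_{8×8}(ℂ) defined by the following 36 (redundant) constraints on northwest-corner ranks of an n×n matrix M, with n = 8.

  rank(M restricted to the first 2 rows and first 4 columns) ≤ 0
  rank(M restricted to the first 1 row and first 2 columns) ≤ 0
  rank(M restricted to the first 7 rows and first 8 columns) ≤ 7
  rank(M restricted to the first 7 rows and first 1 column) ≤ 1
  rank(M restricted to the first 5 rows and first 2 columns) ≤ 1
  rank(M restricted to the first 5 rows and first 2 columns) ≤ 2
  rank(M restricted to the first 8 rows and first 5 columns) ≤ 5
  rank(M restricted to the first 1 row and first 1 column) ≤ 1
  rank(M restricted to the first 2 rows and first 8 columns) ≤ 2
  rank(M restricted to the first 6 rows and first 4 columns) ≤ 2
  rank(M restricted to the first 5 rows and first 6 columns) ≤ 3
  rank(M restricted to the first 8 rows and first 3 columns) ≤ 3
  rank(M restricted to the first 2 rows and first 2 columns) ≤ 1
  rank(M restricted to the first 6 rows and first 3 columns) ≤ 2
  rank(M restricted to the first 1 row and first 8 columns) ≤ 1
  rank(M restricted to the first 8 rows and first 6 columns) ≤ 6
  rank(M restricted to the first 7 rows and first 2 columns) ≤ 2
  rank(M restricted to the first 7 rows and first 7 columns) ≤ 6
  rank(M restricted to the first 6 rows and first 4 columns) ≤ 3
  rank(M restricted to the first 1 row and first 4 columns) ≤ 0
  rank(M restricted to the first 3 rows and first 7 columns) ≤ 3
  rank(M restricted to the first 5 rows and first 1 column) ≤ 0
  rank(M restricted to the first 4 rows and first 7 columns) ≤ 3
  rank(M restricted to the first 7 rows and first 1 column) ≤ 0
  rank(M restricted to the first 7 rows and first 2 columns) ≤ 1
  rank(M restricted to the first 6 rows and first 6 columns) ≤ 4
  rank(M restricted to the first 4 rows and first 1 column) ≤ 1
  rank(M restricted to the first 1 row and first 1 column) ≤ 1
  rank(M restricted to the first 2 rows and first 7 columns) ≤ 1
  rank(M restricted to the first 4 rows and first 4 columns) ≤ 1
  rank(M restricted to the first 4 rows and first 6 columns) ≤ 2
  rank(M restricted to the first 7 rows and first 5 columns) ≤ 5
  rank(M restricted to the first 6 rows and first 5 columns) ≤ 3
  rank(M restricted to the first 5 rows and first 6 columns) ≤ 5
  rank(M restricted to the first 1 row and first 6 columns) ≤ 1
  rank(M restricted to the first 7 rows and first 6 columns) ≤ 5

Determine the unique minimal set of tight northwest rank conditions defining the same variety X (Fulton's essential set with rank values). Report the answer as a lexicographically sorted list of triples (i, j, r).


The tightest implied rank at each (i,j), from the 36 conditions:

  i=1: 0 | 0 | 0 | 0 | 1 | 1 | 1 | 1
  i=2: 0 | 0 | 0 | 0 | 1 | 1 | 1 | 2
  i=3: 0 | 1 | 1 | 1 | 2 | 2 | 2 | 3
  i=4: 0 | 1 | 1 | 1 | 2 | 2 | 3 | 4
  i=5: 0 | 1 | 2 | 2 | 3 | 3 | 4 | 5
  i=6: 0 | 1 | 2 | 2 | 3 | 4 | 5 | 6
  i=7: 0 | 1 | 2 | 3 | 4 | 5 | 6 | 7
  i=8: 1 | 2 | 3 | 4 | 5 | 6 | 7 | 8

hence w(1..8) = (5, 8, 2, 7, 3, 6, 4, 1).

|D(w)|=19, |Ess(w)|=6:

[(2, 4, 0), (2, 7, 1), (4, 4, 1), (4, 6, 2), (6, 4, 2), (7, 1, 0)]


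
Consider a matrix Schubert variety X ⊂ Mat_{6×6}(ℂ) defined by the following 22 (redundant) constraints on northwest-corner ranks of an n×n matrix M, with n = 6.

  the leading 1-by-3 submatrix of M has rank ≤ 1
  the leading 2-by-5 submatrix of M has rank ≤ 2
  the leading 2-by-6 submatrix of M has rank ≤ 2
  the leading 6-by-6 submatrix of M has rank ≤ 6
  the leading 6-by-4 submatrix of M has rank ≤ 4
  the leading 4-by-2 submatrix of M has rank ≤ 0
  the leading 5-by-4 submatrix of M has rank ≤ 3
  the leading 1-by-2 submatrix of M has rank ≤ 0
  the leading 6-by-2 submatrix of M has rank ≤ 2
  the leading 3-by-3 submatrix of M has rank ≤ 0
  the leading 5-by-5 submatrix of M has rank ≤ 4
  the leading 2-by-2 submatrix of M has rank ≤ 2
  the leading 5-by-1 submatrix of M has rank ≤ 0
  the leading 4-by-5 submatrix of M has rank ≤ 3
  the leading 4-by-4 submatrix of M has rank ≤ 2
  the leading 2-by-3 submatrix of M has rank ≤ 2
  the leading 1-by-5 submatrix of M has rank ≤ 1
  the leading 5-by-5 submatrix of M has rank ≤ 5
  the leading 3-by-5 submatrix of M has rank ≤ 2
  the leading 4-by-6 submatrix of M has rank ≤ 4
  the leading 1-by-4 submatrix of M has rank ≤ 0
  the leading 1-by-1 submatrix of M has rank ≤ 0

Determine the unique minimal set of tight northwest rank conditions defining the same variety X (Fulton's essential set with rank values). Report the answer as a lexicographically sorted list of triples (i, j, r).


Computing R[i][j] = min implied NW-rank bound (n=6, 22 conditions):

  R[1]: 0 | 0 | 0 | 0 | 1 | 1
  R[2]: 0 | 0 | 0 | 1 | 2 | 2
  R[3]: 0 | 0 | 0 | 1 | 2 | 3
  R[4]: 0 | 0 | 1 | 2 | 3 | 4
  R[5]: 0 | 1 | 2 | 3 | 4 | 5
  R[6]: 1 | 2 | 3 | 4 | 5 | 6

reading off 1-entries of Δ²R: w = (5, 4, 6, 3, 2, 1).

ℓ(w)=13; the 4 essential cells (i,j,r):

[(1, 4, 0), (3, 3, 0), (4, 2, 0), (5, 1, 0)]


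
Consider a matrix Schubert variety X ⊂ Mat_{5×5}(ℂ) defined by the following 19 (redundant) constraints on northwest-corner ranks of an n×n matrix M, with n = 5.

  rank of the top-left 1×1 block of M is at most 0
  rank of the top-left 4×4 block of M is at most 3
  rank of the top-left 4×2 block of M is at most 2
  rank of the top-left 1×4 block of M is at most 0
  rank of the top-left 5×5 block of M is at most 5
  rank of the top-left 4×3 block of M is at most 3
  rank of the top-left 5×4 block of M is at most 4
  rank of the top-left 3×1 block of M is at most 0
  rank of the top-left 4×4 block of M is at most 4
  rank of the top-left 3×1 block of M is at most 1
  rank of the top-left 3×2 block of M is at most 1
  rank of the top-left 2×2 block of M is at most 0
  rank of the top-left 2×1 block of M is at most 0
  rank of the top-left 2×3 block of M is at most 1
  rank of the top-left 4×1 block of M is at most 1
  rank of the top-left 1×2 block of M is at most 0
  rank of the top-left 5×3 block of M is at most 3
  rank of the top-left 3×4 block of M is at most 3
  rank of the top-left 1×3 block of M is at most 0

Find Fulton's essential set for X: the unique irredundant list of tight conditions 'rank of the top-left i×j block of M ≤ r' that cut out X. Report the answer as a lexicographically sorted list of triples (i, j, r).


Recovering R(i,j) via the rank-extension bound from the 19 conditions:

  R[1]: 0 0 0 0 1
  R[2]: 0 0 1 1 2
  R[3]: 0 1 2 2 3
  R[4]: 1 2 3 3 4
  R[5]: 1 2 3 4 5

second differences of R give the permutation w = (5, 3, 2, 1, 4).

3 SE-corners of the 7-cell Rothe diagram give Ess(w):

[(1, 4, 0), (2, 2, 0), (3, 1, 0)]


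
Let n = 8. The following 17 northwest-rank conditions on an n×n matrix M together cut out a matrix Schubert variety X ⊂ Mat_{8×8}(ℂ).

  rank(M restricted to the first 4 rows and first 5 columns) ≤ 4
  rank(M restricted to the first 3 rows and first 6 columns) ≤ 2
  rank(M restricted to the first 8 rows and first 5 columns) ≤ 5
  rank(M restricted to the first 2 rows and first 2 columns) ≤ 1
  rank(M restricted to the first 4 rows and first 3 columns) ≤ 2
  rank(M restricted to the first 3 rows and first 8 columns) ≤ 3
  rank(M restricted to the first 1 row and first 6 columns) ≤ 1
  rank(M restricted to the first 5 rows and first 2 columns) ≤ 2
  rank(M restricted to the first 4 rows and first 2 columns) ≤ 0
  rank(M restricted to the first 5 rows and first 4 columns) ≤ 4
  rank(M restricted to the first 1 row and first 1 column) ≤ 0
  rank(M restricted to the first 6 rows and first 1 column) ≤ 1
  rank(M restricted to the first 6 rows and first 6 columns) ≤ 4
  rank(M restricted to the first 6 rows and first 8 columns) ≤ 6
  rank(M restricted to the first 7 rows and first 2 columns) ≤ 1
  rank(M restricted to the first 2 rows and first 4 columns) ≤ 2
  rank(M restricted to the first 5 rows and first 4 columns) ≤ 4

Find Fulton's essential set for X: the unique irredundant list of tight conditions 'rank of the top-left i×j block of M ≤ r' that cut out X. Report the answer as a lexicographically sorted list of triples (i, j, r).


Propagating the 17 rank bounds to every northwest block:

  i=1: 0 | 0 | 1 | 1 | 1 | 1 | 1 | 1
  i=2: 0 | 0 | 1 | 2 | 2 | 2 | 2 | 2
  i=3: 0 | 0 | 1 | 2 | 2 | 2 | 3 | 3
  i=4: 0 | 0 | 1 | 2 | 3 | 3 | 4 | 4
  i=5: 1 | 1 | 2 | 3 | 4 | 4 | 5 | 5
  i=6: 1 | 1 | 2 | 3 | 4 | 4 | 5 | 6
  i=7: 1 | 1 | 2 | 3 | 4 | 5 | 6 | 7
  i=8: 1 | 2 | 3 | 4 | 5 | 6 | 7 | 8

second differences of R give the permutation w = (3, 4, 7, 5, 1, 8, 6, 2).

Rothe diagram D(w) (13 cells), 4 SE-corners (essential conditions):

[(3, 6, 2), (4, 2, 0), (6, 6, 4), (7, 2, 1)]


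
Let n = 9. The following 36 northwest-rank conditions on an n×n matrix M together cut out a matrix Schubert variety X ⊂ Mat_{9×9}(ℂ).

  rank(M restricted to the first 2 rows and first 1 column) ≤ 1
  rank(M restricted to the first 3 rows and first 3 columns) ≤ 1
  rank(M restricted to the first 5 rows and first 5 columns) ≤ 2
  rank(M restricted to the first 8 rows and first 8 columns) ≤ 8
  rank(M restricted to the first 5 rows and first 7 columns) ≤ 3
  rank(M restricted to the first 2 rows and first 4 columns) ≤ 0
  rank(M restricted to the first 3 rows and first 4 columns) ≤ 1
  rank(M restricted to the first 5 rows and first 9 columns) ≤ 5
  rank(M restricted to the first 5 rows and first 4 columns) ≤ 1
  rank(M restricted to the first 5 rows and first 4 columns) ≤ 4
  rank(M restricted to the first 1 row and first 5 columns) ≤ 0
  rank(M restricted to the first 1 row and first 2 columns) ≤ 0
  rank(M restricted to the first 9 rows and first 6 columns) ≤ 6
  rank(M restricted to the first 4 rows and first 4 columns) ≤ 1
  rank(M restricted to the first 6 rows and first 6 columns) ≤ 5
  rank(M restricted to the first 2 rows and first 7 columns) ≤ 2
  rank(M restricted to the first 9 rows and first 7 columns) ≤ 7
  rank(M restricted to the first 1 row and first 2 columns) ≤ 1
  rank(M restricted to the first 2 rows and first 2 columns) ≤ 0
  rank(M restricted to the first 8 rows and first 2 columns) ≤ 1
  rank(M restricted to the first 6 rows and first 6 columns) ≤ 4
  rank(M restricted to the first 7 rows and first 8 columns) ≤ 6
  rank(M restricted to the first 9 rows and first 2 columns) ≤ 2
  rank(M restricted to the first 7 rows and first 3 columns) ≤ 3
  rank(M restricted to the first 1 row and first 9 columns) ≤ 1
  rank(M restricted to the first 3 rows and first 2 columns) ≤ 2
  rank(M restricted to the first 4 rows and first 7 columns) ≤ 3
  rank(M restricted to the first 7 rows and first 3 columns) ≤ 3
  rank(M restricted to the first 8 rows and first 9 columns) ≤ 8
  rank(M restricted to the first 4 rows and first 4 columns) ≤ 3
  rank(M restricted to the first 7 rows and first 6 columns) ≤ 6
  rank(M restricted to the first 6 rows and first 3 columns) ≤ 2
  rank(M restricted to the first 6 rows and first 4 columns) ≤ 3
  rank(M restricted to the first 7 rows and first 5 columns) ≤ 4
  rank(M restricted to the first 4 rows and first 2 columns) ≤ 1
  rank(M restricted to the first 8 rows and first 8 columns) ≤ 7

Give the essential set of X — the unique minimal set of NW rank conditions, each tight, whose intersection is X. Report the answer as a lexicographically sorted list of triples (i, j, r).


Recovering R(i,j) via the rank-extension bound from the 36 conditions:

  R[1]: 0 | 0 | 0 | 0 | 0 | 1 | 1 | 1 | 1
  R[2]: 0 | 0 | 0 | 0 | 1 | 2 | 2 | 2 | 2
  R[3]: 1 | 1 | 1 | 1 | 2 | 3 | 3 | 3 | 3
  R[4]: 1 | 1 | 1 | 1 | 2 | 3 | 3 | 4 | 4
  R[5]: 1 | 1 | 1 | 1 | 2 | 3 | 3 | 4 | 5
  R[6]: 1 | 1 | 2 | 2 | 3 | 4 | 4 | 5 | 6
  R[7]: 1 | 1 | 2 | 3 | 4 | 5 | 5 | 6 | 7
  R[8]: 1 | 1 | 2 | 3 | 4 | 5 | 6 | 7 | 8
  R[9]: 1 | 2 | 3 | 4 | 5 | 6 | 7 | 8 | 9

reading off 1-entries of Δ²R: w = (6, 5, 1, 8, 9, 3, 4, 7, 2).

Fulton essential set (5 of the 20 Rothe cells):

[(1, 5, 0), (2, 4, 0), (5, 4, 1), (5, 7, 3), (8, 2, 1)]
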